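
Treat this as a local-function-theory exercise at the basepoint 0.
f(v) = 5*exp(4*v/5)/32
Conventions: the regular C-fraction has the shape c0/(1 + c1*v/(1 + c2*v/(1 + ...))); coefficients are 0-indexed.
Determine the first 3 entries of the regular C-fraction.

Taylor coefficients (expand at 0): a_0 = 5/32, a_1 = 1/8, a_2 = 1/20.
c0 = a_0 = 5/32. Peel one level at a time: if S = 1 + c*v/S' with S'(0) = 1, then c is the v-coefficient of S and S' = c*v/(S - 1).
S_1 = c0/f = 1 + (-4/5)*v + (8/25)*v^2 + ...; c1 = -4/5.
S_2 = c1*v/(S_1 - 1) = 1 + (2/5)*v + ...; c2 = 2/5.

The regular C-fraction coefficients are [5/32, -4/5, 2/5].


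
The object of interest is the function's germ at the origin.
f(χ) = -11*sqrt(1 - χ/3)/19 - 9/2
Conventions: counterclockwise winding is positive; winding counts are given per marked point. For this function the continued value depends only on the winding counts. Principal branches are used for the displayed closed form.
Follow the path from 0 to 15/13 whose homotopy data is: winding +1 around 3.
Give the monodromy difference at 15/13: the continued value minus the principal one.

The rational part is single-valued and drops out of the difference; each branch term changes only by its own monodromy.
(-11/19)*sqrt(1 - χ/(3)): winding +1 is odd, the square root flips sign, contributing -2*(-11/19)*sqrt(1 - (15/13)/(3)) = -2*(-11/19)*sqrt(8/13) = (44/247)*sqrt(26).
Summing the contributions at χ = 15/13 gives (44/247)*sqrt(26).

Continued minus principal equals (44/247)*sqrt(26).


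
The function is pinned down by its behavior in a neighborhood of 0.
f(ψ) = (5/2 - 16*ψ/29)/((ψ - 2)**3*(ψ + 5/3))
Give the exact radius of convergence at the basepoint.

The radius of convergence is 5/3.

Denominator factor (ψ - 2)^3: pole of order 3 at 2, modulus 2.
Denominator factor (ψ + 5/3): pole of order 1 at -5/3, modulus 5/3.
The radius of convergence is the smallest modulus among the singular points: 5/3.


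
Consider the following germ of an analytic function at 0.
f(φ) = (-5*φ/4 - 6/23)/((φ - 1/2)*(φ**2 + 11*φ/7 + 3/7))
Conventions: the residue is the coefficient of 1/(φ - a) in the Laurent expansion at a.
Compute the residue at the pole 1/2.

At the order-1 pole 1/2 set g(φ) = (φ - (1/2))*f(φ) = (-5*φ/4 - 6/23)/(φ**2 + 11*φ/7 + 3/7).
Simple pole: residue = g(a) at a = 1/2, which is -1141/1886.

The residue is -1141/1886.


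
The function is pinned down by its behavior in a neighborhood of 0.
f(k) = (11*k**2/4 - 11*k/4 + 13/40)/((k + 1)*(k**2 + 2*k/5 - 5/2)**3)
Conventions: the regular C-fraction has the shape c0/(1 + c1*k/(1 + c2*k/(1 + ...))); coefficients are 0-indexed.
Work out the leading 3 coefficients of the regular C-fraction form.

Taylor coefficients (expand at 0): a_0 = -13/625, a_1 = 2919/15625, a_2 = -119723/390625.
c0 = a_0 = -13/625. Peel one level at a time: if S = 1 + c*k/S' with S'(0) = 1, then c is the k-coefficient of S and S' = c*k/(S - 1).
S_1 = c0/f = 1 + (2919/325)*k + (6964162/105625)*k^2 + ...; c1 = 2919/325.
S_2 = c1*k/(S_1 - 1) = 1 + (-6964162/948675)*k + ...; c2 = -6964162/948675.

The regular C-fraction coefficients are [-13/625, 2919/325, -6964162/948675].


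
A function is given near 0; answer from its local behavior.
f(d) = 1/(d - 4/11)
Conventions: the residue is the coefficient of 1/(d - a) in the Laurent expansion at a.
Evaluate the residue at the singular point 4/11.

At the order-1 pole 4/11 set g(d) = (d - (4/11))*f(d) = 1.
Simple pole: residue = g(a) at a = 4/11, which is 1.

The residue is 1.


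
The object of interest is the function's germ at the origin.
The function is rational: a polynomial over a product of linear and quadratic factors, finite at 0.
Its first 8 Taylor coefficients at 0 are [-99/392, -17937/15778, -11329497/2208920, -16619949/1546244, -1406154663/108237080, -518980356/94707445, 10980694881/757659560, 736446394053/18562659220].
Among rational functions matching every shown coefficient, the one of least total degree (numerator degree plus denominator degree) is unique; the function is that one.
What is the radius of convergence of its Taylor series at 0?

No rational of total degree below 6 reproduces all 8 coefficients; solving the [2/4] Pade equations on them gives f(κ) = (-39*κ**2/5 - 26*κ/23 - 11/16)/((κ - 7/3)**2*(κ**2 - κ + 1/2)), whose expansion matches every shown term.
Denominator factor (κ**2 - κ + 1/2): discriminant -1, complex-conjugate roots (1/2) + (1/2)*i and (1/2) - (1/2)*i; poles of order 1, moduli (1/2)*sqrt(2) and (1/2)*sqrt(2).
Denominator factor (κ - 7/3)^2: pole of order 2 at 7/3, modulus 7/3.
The radius of convergence is the smallest modulus among the singular points: (1/2)*sqrt(2).

The radius of convergence is (1/2)*sqrt(2).


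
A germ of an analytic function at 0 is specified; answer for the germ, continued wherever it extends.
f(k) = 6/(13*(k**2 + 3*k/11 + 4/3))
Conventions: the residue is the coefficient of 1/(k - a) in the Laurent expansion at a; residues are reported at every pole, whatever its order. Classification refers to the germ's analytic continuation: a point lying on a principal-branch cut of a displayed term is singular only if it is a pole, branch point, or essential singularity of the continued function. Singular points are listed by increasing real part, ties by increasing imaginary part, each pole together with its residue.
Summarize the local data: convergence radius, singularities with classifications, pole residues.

Radius of convergence at 0: (2/3)*sqrt(3).
At (-3/22) - ((1/66)*sqrt(5727))*i: a pole of order 1; residue ((66/24817)*sqrt(5727))*i.
At (-3/22) + ((1/66)*sqrt(5727))*i: a pole of order 1; residue -((66/24817)*sqrt(5727))*i.

Denominator factor (k**2 + 3*k/11 + 4/3): discriminant -1909/363, complex-conjugate roots (-3/22) + ((1/66)*sqrt(5727))*i and (-3/22) - ((1/66)*sqrt(5727))*i; poles of order 1, moduli (2/3)*sqrt(3) and (2/3)*sqrt(3).
The radius of convergence is the smallest modulus among the singular points: (2/3)*sqrt(3).
The factor k**2 + 3*k/11 + 4/3 splits as (k - a)(k - a') with a = (-3/22) - ((1/66)*sqrt(5727))*i, a' = (-3/22) + ((1/66)*sqrt(5727))*i. At the order-1 pole a set g(k) = (k - a)*f(k) = [6/13] / (k - a').
Simple pole: residue = g(a) at a = (-3/22) - ((1/66)*sqrt(5727))*i, which is ((66/24817)*sqrt(5727))*i.
The factor k**2 + 3*k/11 + 4/3 splits as (k - a)(k - a') with a = (-3/22) + ((1/66)*sqrt(5727))*i, a' = (-3/22) - ((1/66)*sqrt(5727))*i. At the order-1 pole a set g(k) = (k - a)*f(k) = [6/13] / (k - a').
Simple pole: residue = g(a) at a = (-3/22) + ((1/66)*sqrt(5727))*i, which is -((66/24817)*sqrt(5727))*i.
List the singular points by increasing real part (a conjugate pair: the negative imaginary part first).


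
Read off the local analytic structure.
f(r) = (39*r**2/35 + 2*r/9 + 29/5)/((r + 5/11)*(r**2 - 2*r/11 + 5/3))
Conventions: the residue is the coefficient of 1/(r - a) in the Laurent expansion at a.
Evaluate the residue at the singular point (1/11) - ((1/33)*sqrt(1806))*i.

The residue is (-71461/74550) + ((904429/67318650)*sqrt(1806))*i.

The factor r**2 - 2*r/11 + 5/3 splits as (r - a)(r - a') with a = (1/11) - ((1/33)*sqrt(1806))*i, a' = (1/11) + ((1/33)*sqrt(1806))*i. At the order-1 pole a set g(r) = (r - a)*f(r) = [(39*r**2/35 + 2*r/9 + 29/5)/(r + 5/11)] / (r - a').
Simple pole: residue = g(a) at a = (1/11) - ((1/33)*sqrt(1806))*i, which is (-71461/74550) + ((904429/67318650)*sqrt(1806))*i.


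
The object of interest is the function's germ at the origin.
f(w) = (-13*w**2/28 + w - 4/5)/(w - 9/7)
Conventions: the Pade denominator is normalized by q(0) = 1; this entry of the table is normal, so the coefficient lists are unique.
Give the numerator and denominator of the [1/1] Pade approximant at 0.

Taylor coefficients needed (expand at 0): a_0 = 28/45, a_1 = -119/405, a_2 = 1933/14580.
Write the denominator as Q(w) = 1 + q1*w. Requiring Q*f - P = O(w^3) with deg P <= 1 kills the coefficients of w^2..w^2 in Q*f:
  w^2: a_2 + q1*a_1 = 0, i.e. 1933/14580 + (-119/405)*q1 = 0.
Solving this linear system: q1 = 1933/4284.
The numerator is Q*f truncated at degree 1: P0 = a_0 = 28/45; P1 = a_1 + q1*a_0 = -2/153.

The Pade approximant has numerator coefficients [28/45, -2/153]; denominator coefficients [1, 1933/4284].


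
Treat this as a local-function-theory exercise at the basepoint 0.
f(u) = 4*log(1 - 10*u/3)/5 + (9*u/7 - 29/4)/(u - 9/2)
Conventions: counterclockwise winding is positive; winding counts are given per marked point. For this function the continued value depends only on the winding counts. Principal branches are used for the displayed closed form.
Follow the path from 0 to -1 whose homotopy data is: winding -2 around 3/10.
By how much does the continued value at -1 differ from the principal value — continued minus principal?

Continued minus principal equals -(16/5)*pi*i.

The rational part is single-valued and drops out of the difference; each branch term changes only by its own monodromy.
(4/5)*log(1 - u/(3/10)): each positive loop around 3/10 adds 2*pi*i to the log, so winding -2 contributes (4/5)*(-2)*2*pi*i = -(16/5)*pi*i.
Summing the contributions at u = -1 gives -(16/5)*pi*i.


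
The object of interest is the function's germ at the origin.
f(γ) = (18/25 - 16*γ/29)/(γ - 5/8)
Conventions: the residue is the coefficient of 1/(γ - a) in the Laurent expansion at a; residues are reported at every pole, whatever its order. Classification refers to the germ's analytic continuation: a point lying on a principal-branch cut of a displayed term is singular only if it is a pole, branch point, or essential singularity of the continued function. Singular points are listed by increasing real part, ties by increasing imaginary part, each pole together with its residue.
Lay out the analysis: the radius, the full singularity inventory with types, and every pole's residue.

Denominator factor (γ - 5/8): pole of order 1 at 5/8, modulus 5/8.
The radius of convergence is the smallest modulus among the singular points: 5/8.
At the order-1 pole 5/8 set g(γ) = (γ - (5/8))*f(γ) = 18/25 - 16*γ/29.
Simple pole: residue = g(a) at a = 5/8, which is 272/725.

Radius of convergence at 0: 5/8.
At 5/8: a pole of order 1; residue 272/725.


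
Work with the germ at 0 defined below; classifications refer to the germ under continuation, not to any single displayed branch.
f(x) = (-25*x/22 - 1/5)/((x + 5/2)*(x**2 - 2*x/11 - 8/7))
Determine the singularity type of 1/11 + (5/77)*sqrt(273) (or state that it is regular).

The denominator factor x**2 - 2*x/11 - 8/7 vanishes at 1/11 + (5/77)*sqrt(273) and appears to the power 1; the numerator there equals -367/1210 - (125/1694)*sqrt(273), nonzero, and no other factor vanishes.
Hence a pole whose order is the multiplicity, 1.

The point is a pole of order 1.


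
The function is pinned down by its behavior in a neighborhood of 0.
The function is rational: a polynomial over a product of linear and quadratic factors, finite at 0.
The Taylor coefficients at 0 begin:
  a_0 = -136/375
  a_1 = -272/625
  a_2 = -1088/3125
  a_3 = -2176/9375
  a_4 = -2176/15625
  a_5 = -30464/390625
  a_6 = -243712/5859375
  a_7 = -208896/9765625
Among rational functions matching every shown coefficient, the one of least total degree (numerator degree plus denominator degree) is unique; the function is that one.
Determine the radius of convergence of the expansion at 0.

No rational of total degree below 3 reproduces all 8 coefficients; solving the [0/3] Pade equations on them gives f(x) = 17/(3*(x - 5/2)**3), whose expansion matches every shown term.
Denominator factor (x - 5/2)^3: pole of order 3 at 5/2, modulus 5/2.
The radius of convergence is the smallest modulus among the singular points: 5/2.

The radius of convergence is 5/2.


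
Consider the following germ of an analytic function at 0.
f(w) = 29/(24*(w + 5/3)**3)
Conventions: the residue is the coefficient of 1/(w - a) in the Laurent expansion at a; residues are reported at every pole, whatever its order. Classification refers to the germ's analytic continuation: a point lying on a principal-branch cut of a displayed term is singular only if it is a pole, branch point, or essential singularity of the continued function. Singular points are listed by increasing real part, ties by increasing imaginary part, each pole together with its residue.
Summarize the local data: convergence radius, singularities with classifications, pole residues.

Radius of convergence at 0: 5/3.
At -5/3: a pole of order 3; residue 0.

Denominator factor (w + 5/3)^3: pole of order 3 at -5/3, modulus 5/3.
The radius of convergence is the smallest modulus among the singular points: 5/3.
At the order-3 pole -5/3 set g(w) = (w - (-5/3))^3*f(w) = 29/24.
Order-3 pole: residue = g''(a)/2; g''(-5/3) = 0, so the residue is 0.


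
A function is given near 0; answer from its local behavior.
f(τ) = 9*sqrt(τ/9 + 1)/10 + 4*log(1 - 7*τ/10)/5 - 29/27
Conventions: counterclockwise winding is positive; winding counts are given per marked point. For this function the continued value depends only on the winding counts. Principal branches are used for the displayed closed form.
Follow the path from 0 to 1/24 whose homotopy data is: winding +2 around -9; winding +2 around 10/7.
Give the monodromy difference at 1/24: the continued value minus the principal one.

The rational part is single-valued and drops out of the difference; each branch term changes only by its own monodromy.
(9/10)*sqrt(1 - τ/(-9)): winding +2 is even, the square root returns to the same sheet, contribution 0.
(4/5)*log(1 - τ/(10/7)): each positive loop around 10/7 adds 2*pi*i to the log, so winding +2 contributes (4/5)*(2)*2*pi*i = (16/5)*pi*i.
Summing the contributions at τ = 1/24 gives (16/5)*pi*i.

Continued minus principal equals (16/5)*pi*i.


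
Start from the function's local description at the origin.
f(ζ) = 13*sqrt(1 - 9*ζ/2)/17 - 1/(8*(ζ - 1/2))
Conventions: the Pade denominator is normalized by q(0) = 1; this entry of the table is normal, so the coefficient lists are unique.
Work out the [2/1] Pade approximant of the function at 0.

Taylor coefficients needed (expand at 0): a_0 = 69/68, a_1 = -83/68, a_2 = -509/544, a_3 = -5125/2176.
Write the denominator as Q(ζ) = 1 + q1*ζ. Requiring Q*f - P = O(ζ^4) with deg P <= 2 kills the coefficients of ζ^3..ζ^3 in Q*f:
  ζ^3: a_3 + q1*a_2 = 0, i.e. -5125/2176 + (-509/544)*q1 = 0.
Solving this linear system: q1 = -5125/2036.
The numerator is Q*f truncated at degree 2: P0 = a_0 = 69/68; P1 = a_1 + q1*a_0 = -522613/138448; P2 = a_2 + q1*a_1 = 591669/276896.

The Pade approximant has numerator coefficients [69/68, -522613/138448, 591669/276896]; denominator coefficients [1, -5125/2036].


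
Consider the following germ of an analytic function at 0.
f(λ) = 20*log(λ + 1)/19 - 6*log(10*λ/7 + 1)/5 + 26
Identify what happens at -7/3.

There is no denominator, hence no pole anywhere.
Branch term log(1 - λ/(-1)): argument at -7/3 is -4/3, nonzero, so -7/3 is not its branch point (a point on a principal cut is still regular for the continued germ).
Branch term log(1 - λ/(-7/10)): argument at -7/3 is -7/3, nonzero, so -7/3 is not its branch point (a point on a principal cut is still regular for the continued germ).
So the germ continues analytically to -7/3.

The point is a regular point.


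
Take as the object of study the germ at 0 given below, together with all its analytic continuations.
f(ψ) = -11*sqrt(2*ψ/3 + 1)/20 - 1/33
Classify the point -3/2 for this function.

The point is an algebraic (square-root) branch point.

The term (-11/20)*sqrt(1 - ψ/(-3/2)) has argument 1 - -3/2/(-3/2) = 0 at -3/2: a square-root (algebraic, two-sheeted) branch point; the remaining terms are analytic or single-valued there.


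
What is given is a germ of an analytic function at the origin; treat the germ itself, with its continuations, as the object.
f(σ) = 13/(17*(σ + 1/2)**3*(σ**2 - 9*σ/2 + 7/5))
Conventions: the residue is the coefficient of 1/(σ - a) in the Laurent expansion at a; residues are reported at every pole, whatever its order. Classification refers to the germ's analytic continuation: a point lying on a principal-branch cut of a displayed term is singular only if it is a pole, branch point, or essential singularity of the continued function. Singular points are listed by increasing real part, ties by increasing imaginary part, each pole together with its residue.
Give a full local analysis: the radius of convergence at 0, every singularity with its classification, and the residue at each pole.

Denominator factor (σ + 1/2)^3: pole of order 3 at -1/2, modulus 1/2.
Denominator factor (σ**2 - 9*σ/2 + 7/5): discriminant 293/20, real irrational roots 9/4 + (1/20)*sqrt(1465) and 9/4 - (1/20)*sqrt(1465); poles of order 1, moduli 9/4 + (1/20)*sqrt(1465) and 9/4 - (1/20)*sqrt(1465).
The radius of convergence is the smallest modulus among the singular points: 9/4 - (1/20)*sqrt(1465).
At the order-3 pole -1/2 set g(σ) = (σ - (-1/2))^3*f(σ) = 13/(17*(σ**2 - 9*σ/2 + 7/5)).
Order-3 pole: residue = g''(a)/2; g''(-1/2) = 3100/4563, so the residue is 1550/4563.
The factor σ**2 - 9*σ/2 + 7/5 splits as (σ - a)(σ - a') with a = 9/4 - (1/20)*sqrt(1465), a' = 9/4 + (1/20)*sqrt(1465). At the order-1 pole a set g(σ) = (σ - a)*f(σ) = [13/(17*(σ + 1/2)**3)] / (σ - a').
Simple pole: residue = g(a) at a = 9/4 - (1/20)*sqrt(1465), which is -775/4563 - (102025/22728303)*sqrt(1465).
The factor σ**2 - 9*σ/2 + 7/5 splits as (σ - a)(σ - a') with a = 9/4 + (1/20)*sqrt(1465), a' = 9/4 - (1/20)*sqrt(1465). At the order-1 pole a set g(σ) = (σ - a)*f(σ) = [13/(17*(σ + 1/2)**3)] / (σ - a').
Simple pole: residue = g(a) at a = 9/4 + (1/20)*sqrt(1465), which is -775/4563 + (102025/22728303)*sqrt(1465).
List the singular points by increasing real part (a conjugate pair: the negative imaginary part first).

Radius of convergence at 0: 9/4 - (1/20)*sqrt(1465).
At -1/2: a pole of order 3; residue 1550/4563.
At 9/4 - (1/20)*sqrt(1465): a pole of order 1; residue -775/4563 - (102025/22728303)*sqrt(1465).
At 9/4 + (1/20)*sqrt(1465): a pole of order 1; residue -775/4563 + (102025/22728303)*sqrt(1465).


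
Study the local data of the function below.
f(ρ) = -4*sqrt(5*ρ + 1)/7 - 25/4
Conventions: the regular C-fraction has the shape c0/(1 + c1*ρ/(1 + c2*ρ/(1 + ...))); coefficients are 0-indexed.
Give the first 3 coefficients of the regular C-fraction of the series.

Taylor coefficients (expand at 0): a_0 = -191/28, a_1 = -10/7, a_2 = 25/14.
c0 = a_0 = -191/28. Peel one level at a time: if S = 1 + c*ρ/S' with S'(0) = 1, then c is the ρ-coefficient of S and S' = c*ρ/(S - 1).
S_1 = c0/f = 1 + (-40/191)*ρ + (11150/36481)*ρ^2 + ...; c1 = -40/191.
S_2 = c1*ρ/(S_1 - 1) = 1 + (1115/764)*ρ + ...; c2 = 1115/764.

The regular C-fraction coefficients are [-191/28, -40/191, 1115/764].


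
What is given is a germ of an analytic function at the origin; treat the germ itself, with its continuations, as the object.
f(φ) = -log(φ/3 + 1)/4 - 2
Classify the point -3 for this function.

The point is a logarithmic branch point.

The term (-1/4)*log(1 - φ/(-3)) has argument 1 - -3/(-3) = 0 at -3: a logarithmic (infinitely-sheeted) branch point; the remaining terms are analytic or single-valued there.


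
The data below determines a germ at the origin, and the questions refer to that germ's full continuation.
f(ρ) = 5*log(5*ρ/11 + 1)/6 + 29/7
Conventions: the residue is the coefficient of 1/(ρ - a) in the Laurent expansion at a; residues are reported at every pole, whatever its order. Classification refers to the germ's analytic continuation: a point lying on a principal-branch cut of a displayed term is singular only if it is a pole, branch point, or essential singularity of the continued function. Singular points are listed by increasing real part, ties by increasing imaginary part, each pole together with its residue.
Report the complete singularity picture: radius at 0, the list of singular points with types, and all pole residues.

Radius of convergence at 0: 11/5.
At -11/5: a logarithmic branch point.

Branch term (5/6)*log(1 - ρ/(-11/5)): its argument vanishes at ρ = -11/5, a logarithmic branch point, modulus 11/5.
The radius of convergence is the smallest modulus among the singular points: 11/5.


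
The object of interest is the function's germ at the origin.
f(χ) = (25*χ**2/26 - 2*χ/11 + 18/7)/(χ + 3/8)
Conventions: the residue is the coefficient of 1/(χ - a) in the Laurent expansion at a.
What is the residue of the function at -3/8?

At the order-1 pole -3/8 set g(χ) = (χ - (-3/8))*f(χ) = 25*χ**2/26 - 2*χ/11 + 18/7.
Simple pole: residue = g(a) at a = -3/8, which is 355533/128128.

The residue is 355533/128128.


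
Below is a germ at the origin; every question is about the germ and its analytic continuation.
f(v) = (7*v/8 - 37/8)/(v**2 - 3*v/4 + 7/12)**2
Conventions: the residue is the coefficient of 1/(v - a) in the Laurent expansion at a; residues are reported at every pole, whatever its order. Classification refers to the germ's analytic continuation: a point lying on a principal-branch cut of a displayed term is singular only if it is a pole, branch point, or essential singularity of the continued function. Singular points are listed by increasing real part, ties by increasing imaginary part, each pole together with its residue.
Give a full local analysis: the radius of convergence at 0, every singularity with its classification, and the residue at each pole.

Denominator factor (v**2 - 3*v/4 + 7/12)^2: discriminant -85/48, complex-conjugate roots (3/8) + ((1/24)*sqrt(255))*i and (3/8) - ((1/24)*sqrt(255))*i; poles of order 2, moduli (1/6)*sqrt(21) and (1/6)*sqrt(21).
The radius of convergence is the smallest modulus among the singular points: (1/6)*sqrt(21).
The factor v**2 - 3*v/4 + 7/12 splits as (v - a)(v - a') with a = (3/8) - ((1/24)*sqrt(255))*i, a' = (3/8) + ((1/24)*sqrt(255))*i. At the order-2 pole a set g(v) = (v - a)^2*f(v) = [7*v/8 - 37/8] / (v - a')^2.
Order-2 pole: residue = g'(a); g'((3/8) - ((1/24)*sqrt(255))*i) = -((66/289)*sqrt(255))*i, so the residue is -((66/289)*sqrt(255))*i.
The factor v**2 - 3*v/4 + 7/12 splits as (v - a)(v - a') with a = (3/8) + ((1/24)*sqrt(255))*i, a' = (3/8) - ((1/24)*sqrt(255))*i. At the order-2 pole a set g(v) = (v - a)^2*f(v) = [7*v/8 - 37/8] / (v - a')^2.
Order-2 pole: residue = g'(a); g'((3/8) + ((1/24)*sqrt(255))*i) = ((66/289)*sqrt(255))*i, so the residue is ((66/289)*sqrt(255))*i.
List the singular points by increasing real part (a conjugate pair: the negative imaginary part first).

Radius of convergence at 0: (1/6)*sqrt(21).
At (3/8) - ((1/24)*sqrt(255))*i: a pole of order 2; residue -((66/289)*sqrt(255))*i.
At (3/8) + ((1/24)*sqrt(255))*i: a pole of order 2; residue ((66/289)*sqrt(255))*i.


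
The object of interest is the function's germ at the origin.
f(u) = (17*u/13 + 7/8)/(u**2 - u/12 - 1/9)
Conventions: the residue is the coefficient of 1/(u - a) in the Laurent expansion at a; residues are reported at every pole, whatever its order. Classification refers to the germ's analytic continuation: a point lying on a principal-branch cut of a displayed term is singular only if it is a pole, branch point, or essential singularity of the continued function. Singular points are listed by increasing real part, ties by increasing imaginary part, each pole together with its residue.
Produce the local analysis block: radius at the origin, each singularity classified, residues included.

Radius of convergence at 0: -1/24 + (1/24)*sqrt(65).
At 1/24 - (1/24)*sqrt(65): a pole of order 1; residue 17/26 - (29/169)*sqrt(65).
At 1/24 + (1/24)*sqrt(65): a pole of order 1; residue 17/26 + (29/169)*sqrt(65).


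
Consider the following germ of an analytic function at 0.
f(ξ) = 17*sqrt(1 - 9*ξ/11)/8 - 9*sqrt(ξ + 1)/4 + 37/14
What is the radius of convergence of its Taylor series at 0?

The radius of convergence is 1.

Branch term (-9/4)*sqrt(1 - ξ/(-1)): its argument vanishes at ξ = -1, a square-root branch point, modulus 1.
Branch term (17/8)*sqrt(1 - ξ/(11/9)): its argument vanishes at ξ = 11/9, a square-root branch point, modulus 11/9.
The radius of convergence is the smallest modulus among the singular points: 1.


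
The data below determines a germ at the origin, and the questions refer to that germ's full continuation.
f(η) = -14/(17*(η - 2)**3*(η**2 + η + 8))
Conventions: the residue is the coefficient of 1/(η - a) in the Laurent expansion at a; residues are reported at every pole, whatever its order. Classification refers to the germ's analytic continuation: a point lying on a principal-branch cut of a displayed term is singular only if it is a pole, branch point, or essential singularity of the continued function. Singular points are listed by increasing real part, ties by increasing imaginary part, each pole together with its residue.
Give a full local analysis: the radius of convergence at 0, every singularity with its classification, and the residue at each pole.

Denominator factor (η**2 + η + 8): discriminant -31, complex-conjugate roots (-1/2) + ((1/2)*sqrt(31))*i and (-1/2) - ((1/2)*sqrt(31))*i; poles of order 1, moduli (2)*sqrt(2) and (2)*sqrt(2).
Denominator factor (η - 2)^3: pole of order 3 at 2, modulus 2.
The radius of convergence is the smallest modulus among the singular points: 2.
The factor η**2 + η + 8 splits as (η - a)(η - a') with a = (-1/2) - ((1/2)*sqrt(31))*i, a' = (-1/2) + ((1/2)*sqrt(31))*i. At the order-1 pole a set g(η) = (η - a)*f(η) = [-14/(17*(η - 2)**3)] / (η - a').
Simple pole: residue = g(a) at a = (-1/2) - ((1/2)*sqrt(31))*i, which is (11/6664) - ((5/12152)*sqrt(31))*i.
The factor η**2 + η + 8 splits as (η - a)(η - a') with a = (-1/2) + ((1/2)*sqrt(31))*i, a' = (-1/2) - ((1/2)*sqrt(31))*i. At the order-1 pole a set g(η) = (η - a)*f(η) = [-14/(17*(η - 2)**3)] / (η - a').
Simple pole: residue = g(a) at a = (-1/2) + ((1/2)*sqrt(31))*i, which is (11/6664) + ((5/12152)*sqrt(31))*i.
At the order-3 pole 2 set g(η) = (η - (2))^3*f(η) = -14/(17*(η**2 + η + 8)).
Order-3 pole: residue = g''(a)/2; g''(2) = -11/1666, so the residue is -11/3332.
List the singular points by increasing real part (a conjugate pair: the negative imaginary part first).

Radius of convergence at 0: 2.
At (-1/2) - ((1/2)*sqrt(31))*i: a pole of order 1; residue (11/6664) - ((5/12152)*sqrt(31))*i.
At (-1/2) + ((1/2)*sqrt(31))*i: a pole of order 1; residue (11/6664) + ((5/12152)*sqrt(31))*i.
At 2: a pole of order 3; residue -11/3332.


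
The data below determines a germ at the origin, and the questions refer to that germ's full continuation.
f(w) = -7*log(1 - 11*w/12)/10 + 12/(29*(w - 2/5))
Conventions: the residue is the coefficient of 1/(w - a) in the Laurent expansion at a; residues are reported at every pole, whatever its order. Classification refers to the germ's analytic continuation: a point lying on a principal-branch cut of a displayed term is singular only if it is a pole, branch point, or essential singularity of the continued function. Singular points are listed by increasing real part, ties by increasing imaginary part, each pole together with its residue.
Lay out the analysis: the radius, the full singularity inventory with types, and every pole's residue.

Denominator factor (w - 2/5): pole of order 1 at 2/5, modulus 2/5.
Branch term (-7/10)*log(1 - w/(12/11)): its argument vanishes at w = 12/11, a logarithmic branch point, modulus 12/11.
The radius of convergence is the smallest modulus among the singular points: 2/5.
The branch term is analytic at 2/5 and contributes nothing to the residue; only the rational part matters.
At the order-1 pole 2/5 set g(w) = (w - (2/5))*(rational part) = 12/29.
Simple pole: residue = g(a) at a = 2/5, which is 12/29.
List the singular points by increasing real part (a conjugate pair: the negative imaginary part first).

Radius of convergence at 0: 2/5.
At 2/5: a pole of order 1; residue 12/29.
At 12/11: a logarithmic branch point.


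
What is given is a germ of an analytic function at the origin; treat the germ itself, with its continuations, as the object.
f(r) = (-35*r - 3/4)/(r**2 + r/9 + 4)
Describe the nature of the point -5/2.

The point is a regular point.

Denominator factors: r**2 + r/9 + 4 = 359/36 at r = -5/2 — none vanishes.
So the germ continues analytically to -5/2.


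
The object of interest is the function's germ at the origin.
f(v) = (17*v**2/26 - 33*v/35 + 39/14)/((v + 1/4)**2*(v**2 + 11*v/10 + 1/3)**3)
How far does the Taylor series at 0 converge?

Denominator factor (v**2 + 11*v/10 + 1/3)^3: discriminant -37/300, complex-conjugate roots (-11/20) + ((1/60)*sqrt(111))*i and (-11/20) - ((1/60)*sqrt(111))*i; poles of order 3, moduli (1/3)*sqrt(3) and (1/3)*sqrt(3).
Denominator factor (v + 1/4)^2: pole of order 2 at -1/4, modulus 1/4.
The radius of convergence is the smallest modulus among the singular points: 1/4.

The radius of convergence is 1/4.


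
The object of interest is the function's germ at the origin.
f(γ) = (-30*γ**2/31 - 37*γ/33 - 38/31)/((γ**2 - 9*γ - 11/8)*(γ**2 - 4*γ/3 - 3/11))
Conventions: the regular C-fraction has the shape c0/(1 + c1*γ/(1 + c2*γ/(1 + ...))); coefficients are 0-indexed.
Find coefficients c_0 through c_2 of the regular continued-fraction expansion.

Taylor coefficients (expand at 0): a_0 = -304/93, a_1 = 316600/9207, a_2 = -278491072/911493.
c0 = a_0 = -304/93. Peel one level at a time: if S = 1 + c*γ/S' with S'(0) = 1, then c is the γ-coefficient of S and S' = c*γ/(S - 1).
S_1 = c0/f = 1 + (39575/3762)*γ + (81116011/4717548)*γ^2 + ...; c1 = 39575/3762.
S_2 = c1*γ/(S_1 - 1) = 1 + (-81116011/49627050)*γ + ...; c2 = -81116011/49627050.

The regular C-fraction coefficients are [-304/93, 39575/3762, -81116011/49627050].


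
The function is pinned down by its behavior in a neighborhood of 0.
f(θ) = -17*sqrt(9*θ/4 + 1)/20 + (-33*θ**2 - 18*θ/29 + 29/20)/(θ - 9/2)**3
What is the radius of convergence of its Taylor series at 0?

The radius of convergence is 4/9.

Denominator factor (θ - 9/2)^3: pole of order 3 at 9/2, modulus 9/2.
Branch term (-17/20)*sqrt(1 - θ/(-4/9)): its argument vanishes at θ = -4/9, a square-root branch point, modulus 4/9.
The radius of convergence is the smallest modulus among the singular points: 4/9.


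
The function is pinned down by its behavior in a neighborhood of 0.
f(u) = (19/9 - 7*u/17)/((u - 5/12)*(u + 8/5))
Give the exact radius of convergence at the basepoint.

The radius of convergence is 5/12.

Denominator factor (u - 5/12): pole of order 1 at 5/12, modulus 5/12.
Denominator factor (u + 8/5): pole of order 1 at -8/5, modulus 8/5.
The radius of convergence is the smallest modulus among the singular points: 5/12.


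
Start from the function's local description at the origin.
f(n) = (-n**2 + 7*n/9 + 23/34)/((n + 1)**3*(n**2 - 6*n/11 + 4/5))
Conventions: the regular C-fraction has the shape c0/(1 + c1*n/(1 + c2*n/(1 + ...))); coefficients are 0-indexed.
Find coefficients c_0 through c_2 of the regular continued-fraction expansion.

The regular C-fraction coefficients are [115/136, 5321/4554, -4410605/2202894].

Taylor coefficients (expand at 0): a_0 = 115/136, a_1 = -1565/1584, a_2 = -81335/98736.
c0 = a_0 = 115/136. Peel one level at a time: if S = 1 + c*n/S' with S'(0) = 1, then c is the n-coefficient of S and S' = c*n/(S - 1).
S_1 = c0/f = 1 + (5321/4554)*n + (4410605/1885356)*n^2 + ...; c1 = 5321/4554.
S_2 = c1*n/(S_1 - 1) = 1 + (-4410605/2202894)*n + ...; c2 = -4410605/2202894.


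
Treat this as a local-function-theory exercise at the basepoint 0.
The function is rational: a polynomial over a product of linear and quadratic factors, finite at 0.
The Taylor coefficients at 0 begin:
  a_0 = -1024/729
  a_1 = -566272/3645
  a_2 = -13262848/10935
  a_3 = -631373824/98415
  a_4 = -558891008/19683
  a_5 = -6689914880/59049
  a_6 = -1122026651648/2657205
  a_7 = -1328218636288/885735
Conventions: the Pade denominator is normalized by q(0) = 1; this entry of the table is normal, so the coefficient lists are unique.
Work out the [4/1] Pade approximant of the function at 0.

The Pade approximant has numerator coefficients [-1024/729, -872803328/5828355, -1152094208/1942785, -82671337472/52455195, -88033722368/31473117]; denominator coefficients [1, -6380/1599].

Taylor coefficients needed (read off): a_0 = -1024/729, a_1 = -566272/3645, a_2 = -13262848/10935, a_3 = -631373824/98415, a_4 = -558891008/19683, a_5 = -6689914880/59049.
Write the denominator as Q(ν) = 1 + q1*ν. Requiring Q*f - P = O(ν^6) with deg P <= 4 kills the coefficients of ν^5..ν^5 in Q*f:
  ν^5: a_5 + q1*a_4 = 0, i.e. -6689914880/59049 + (-558891008/19683)*q1 = 0.
Solving this linear system: q1 = -6380/1599.
The numerator is Q*f truncated at degree 4: P0 = a_0 = -1024/729; P1 = a_1 + q1*a_0 = -872803328/5828355; P2 = a_2 + q1*a_1 = -1152094208/1942785; P3 = a_3 + q1*a_2 = -82671337472/52455195; P4 = a_4 + q1*a_3 = -88033722368/31473117.


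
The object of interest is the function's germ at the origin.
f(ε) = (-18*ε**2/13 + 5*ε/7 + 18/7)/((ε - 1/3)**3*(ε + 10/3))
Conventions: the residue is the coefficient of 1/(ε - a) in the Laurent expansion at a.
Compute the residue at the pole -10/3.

At the order-1 pole -10/3 set g(ε) = (ε - (-10/3))*f(ε) = (-18*ε**2/13 + 5*ε/7 + 18/7)/(ε - 1/3)**3.
Simple pole: residue = g(a) at a = -10/3, which is 37332/121121.

The residue is 37332/121121.


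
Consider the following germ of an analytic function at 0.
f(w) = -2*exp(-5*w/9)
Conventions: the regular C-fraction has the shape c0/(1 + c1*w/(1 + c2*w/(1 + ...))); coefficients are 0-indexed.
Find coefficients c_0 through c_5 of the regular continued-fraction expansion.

The regular C-fraction coefficients are [-2, 5/9, -5/18, 5/54, -5/54, 1/18].

Taylor coefficients (expand at 0): a_0 = -2, a_1 = 10/9, a_2 = -25/81, a_3 = 125/2187, a_4 = -625/78732, a_5 = 625/708588.
c0 = a_0 = -2. Peel one level at a time: if S = 1 + c*w/S' with S'(0) = 1, then c is the w-coefficient of S and S' = c*w/(S - 1).
S_1 = c0/f = 1 + (5/9)*w + (25/162)*w^2 + ...; c1 = 5/9.
S_2 = c1*w/(S_1 - 1) = 1 + (-5/18)*w + (25/972)*w^2 + ...; c2 = -5/18.
S_3 = c2*w/(S_2 - 1) = 1 + (5/54)*w + (25/2916)*w^2 + ...; c3 = 5/54.
S_4 = c3*w/(S_3 - 1) = 1 + (-5/54)*w + (5/972)*w^2 + ...; c4 = -5/54.
S_5 = c4*w/(S_4 - 1) = 1 + (1/18)*w + ...; c5 = 1/18.


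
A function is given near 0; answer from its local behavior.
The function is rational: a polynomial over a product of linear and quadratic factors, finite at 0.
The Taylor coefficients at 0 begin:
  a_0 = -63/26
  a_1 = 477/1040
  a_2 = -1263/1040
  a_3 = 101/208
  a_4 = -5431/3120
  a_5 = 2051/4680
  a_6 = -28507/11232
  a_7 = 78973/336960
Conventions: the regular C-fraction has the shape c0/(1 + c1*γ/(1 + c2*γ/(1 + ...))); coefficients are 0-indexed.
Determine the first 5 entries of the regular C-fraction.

The regular C-fraction coefficients are [-63/26, 53/280, 109453/44520, -42133280/17403027, -86125/218906].

Taylor coefficients (read off): a_0 = -63/26, a_1 = 477/1040, a_2 = -1263/1040, a_3 = 101/208, a_4 = -5431/3120.
c0 = a_0 = -63/26. Peel one level at a time: if S = 1 + c*γ/S' with S'(0) = 1, then c is the γ-coefficient of S and S' = c*γ/(S - 1).
S_1 = c0/f = 1 + (53/280)*γ + (-109453/235200)*γ^2 + ...; c1 = 53/280.
S_2 = c1*γ/(S_1 - 1) = 1 + (109453/44520)*γ + (150476/25281)*γ^2 + ...; c2 = 109453/44520.
S_3 = c2*γ/(S_2 - 1) = 1 + (-42133280/17403027)*γ + (-34233290000/35939877627)*γ^2 + ...; c3 = -42133280/17403027.
S_4 = c3*γ/(S_3 - 1) = 1 + (-86125/218906)*γ + ...; c4 = -86125/218906.


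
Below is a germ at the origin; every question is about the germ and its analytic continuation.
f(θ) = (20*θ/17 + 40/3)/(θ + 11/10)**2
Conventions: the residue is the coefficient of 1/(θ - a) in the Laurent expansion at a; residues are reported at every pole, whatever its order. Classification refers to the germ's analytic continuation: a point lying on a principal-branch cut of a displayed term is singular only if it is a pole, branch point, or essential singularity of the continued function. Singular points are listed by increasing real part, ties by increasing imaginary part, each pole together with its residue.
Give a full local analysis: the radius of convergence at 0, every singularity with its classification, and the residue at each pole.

Radius of convergence at 0: 11/10.
At -11/10: a pole of order 2; residue 20/17.

Denominator factor (θ + 11/10)^2: pole of order 2 at -11/10, modulus 11/10.
The radius of convergence is the smallest modulus among the singular points: 11/10.
At the order-2 pole -11/10 set g(θ) = (θ - (-11/10))^2*f(θ) = 20*θ/17 + 40/3.
Order-2 pole: residue = g'(a); g'(-11/10) = 20/17, so the residue is 20/17.


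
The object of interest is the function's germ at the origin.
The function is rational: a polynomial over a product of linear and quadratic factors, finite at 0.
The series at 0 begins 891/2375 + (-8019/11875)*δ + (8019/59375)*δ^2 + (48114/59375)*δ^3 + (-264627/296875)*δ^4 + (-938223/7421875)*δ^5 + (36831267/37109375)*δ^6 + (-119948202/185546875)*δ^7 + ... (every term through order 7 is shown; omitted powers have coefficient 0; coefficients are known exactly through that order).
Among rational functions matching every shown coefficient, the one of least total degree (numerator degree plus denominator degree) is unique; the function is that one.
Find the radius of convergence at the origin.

The radius of convergence is (1/3)*sqrt(15).

No rational of total degree below 6 reproduces all 8 coefficients; solving the [0/6] Pade equations on them gives f(δ) = 33/(19*(δ**2 + δ + 5/3)**3), whose expansion matches every shown term.
Denominator factor (δ**2 + δ + 5/3)^3: discriminant -17/3, complex-conjugate roots (-1/2) + ((1/6)*sqrt(51))*i and (-1/2) - ((1/6)*sqrt(51))*i; poles of order 3, moduli (1/3)*sqrt(15) and (1/3)*sqrt(15).
The radius of convergence is the smallest modulus among the singular points: (1/3)*sqrt(15).


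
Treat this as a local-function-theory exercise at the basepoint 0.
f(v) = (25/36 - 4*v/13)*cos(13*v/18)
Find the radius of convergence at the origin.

The radius of convergence is infinite.

The factor cos(13*v/18) is entire and contributes no finite singular point.
The polynomial part has no poles.
No finite singular points: the Taylor series at 0 converges everywhere.


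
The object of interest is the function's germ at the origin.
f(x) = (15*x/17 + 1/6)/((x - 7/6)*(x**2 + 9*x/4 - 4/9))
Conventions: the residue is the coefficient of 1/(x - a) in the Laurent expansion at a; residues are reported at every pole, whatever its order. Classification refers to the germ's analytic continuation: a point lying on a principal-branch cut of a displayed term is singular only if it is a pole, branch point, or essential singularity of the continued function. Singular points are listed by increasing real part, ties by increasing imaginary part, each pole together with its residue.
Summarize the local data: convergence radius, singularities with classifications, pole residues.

Radius of convergence at 0: -9/8 + (1/24)*sqrt(985).
At -9/8 - (1/24)*sqrt(985): a pole of order 1; residue -244/1445 - (376/284665)*sqrt(985).
At -9/8 + (1/24)*sqrt(985): a pole of order 1; residue -244/1445 + (376/284665)*sqrt(985).
At 7/6: a pole of order 1; residue 488/1445.

Denominator factor (x - 7/6): pole of order 1 at 7/6, modulus 7/6.
Denominator factor (x**2 + 9*x/4 - 4/9): discriminant 985/144, real irrational roots -9/8 + (1/24)*sqrt(985) and -9/8 - (1/24)*sqrt(985); poles of order 1, moduli -9/8 + (1/24)*sqrt(985) and 9/8 + (1/24)*sqrt(985).
The radius of convergence is the smallest modulus among the singular points: -9/8 + (1/24)*sqrt(985).
The factor x**2 + 9*x/4 - 4/9 splits as (x - a)(x - a') with a = -9/8 - (1/24)*sqrt(985), a' = -9/8 + (1/24)*sqrt(985). At the order-1 pole a set g(x) = (x - a)*f(x) = [(15*x/17 + 1/6)/(x - 7/6)] / (x - a').
Simple pole: residue = g(a) at a = -9/8 - (1/24)*sqrt(985), which is -244/1445 - (376/284665)*sqrt(985).
The factor x**2 + 9*x/4 - 4/9 splits as (x - a)(x - a') with a = -9/8 + (1/24)*sqrt(985), a' = -9/8 - (1/24)*sqrt(985). At the order-1 pole a set g(x) = (x - a)*f(x) = [(15*x/17 + 1/6)/(x - 7/6)] / (x - a').
Simple pole: residue = g(a) at a = -9/8 + (1/24)*sqrt(985), which is -244/1445 + (376/284665)*sqrt(985).
At the order-1 pole 7/6 set g(x) = (x - (7/6))*f(x) = (15*x/17 + 1/6)/(x**2 + 9*x/4 - 4/9).
Simple pole: residue = g(a) at a = 7/6, which is 488/1445.
List the singular points by increasing real part (a conjugate pair: the negative imaginary part first).
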